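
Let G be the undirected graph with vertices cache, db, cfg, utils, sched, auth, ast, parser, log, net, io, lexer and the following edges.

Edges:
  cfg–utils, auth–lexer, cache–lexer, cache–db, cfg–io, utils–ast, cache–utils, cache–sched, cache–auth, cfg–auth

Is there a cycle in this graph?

DFS, tracking each vertex's parent; an edge to a visited non-parent vertex closes a cycle.
Start from db:
visit db (parent –)
  visit cache (parent db)
    visit auth (parent cache)
      auth–cache: parent, skip
      visit cfg (parent auth)
        cfg–auth: parent, skip
        visit utils (parent cfg)
          utils–cfg: parent, skip
          utils–cache: cache visited and ≠ parent → cycle
Cycle: cache – auth – cfg – utils – cache.

Yes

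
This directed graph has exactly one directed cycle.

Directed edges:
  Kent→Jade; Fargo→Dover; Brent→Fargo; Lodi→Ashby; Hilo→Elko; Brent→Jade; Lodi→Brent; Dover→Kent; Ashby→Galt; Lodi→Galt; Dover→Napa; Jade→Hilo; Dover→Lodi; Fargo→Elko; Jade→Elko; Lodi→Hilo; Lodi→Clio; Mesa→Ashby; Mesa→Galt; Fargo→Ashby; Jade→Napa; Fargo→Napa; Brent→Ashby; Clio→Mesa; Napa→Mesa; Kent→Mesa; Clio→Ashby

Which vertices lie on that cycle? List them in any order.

DFS with gray/black marking from Dover:
Dover gray
  Lodi gray
    Hilo gray
      Elko gray
      Elko black
    Hilo black
    Ashby gray
      Galt gray
      Galt black
    Ashby black
    Brent gray
      Brent→Ashby: Ashby black — skip
      Fargo gray
        Fargo→Ashby: Ashby black — skip
        Fargo→Dover: Dover is gray → back edge
Back edge closes the cycle Dover → Lodi → Brent → Fargo → Dover; its vertices are {Lodi, Brent, Dover, Fargo}.

Lodi, Brent, Dover, Fargo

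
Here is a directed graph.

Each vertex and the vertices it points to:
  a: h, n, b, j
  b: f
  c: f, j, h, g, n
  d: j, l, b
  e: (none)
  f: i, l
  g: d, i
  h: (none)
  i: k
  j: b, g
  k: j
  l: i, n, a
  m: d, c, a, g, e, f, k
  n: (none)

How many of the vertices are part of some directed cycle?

A vertex is on a directed cycle iff it belongs to a strongly connected component of size ≥ 2 (or has a self-loop).
The vertices on cycles are {a, b, d, f, g, i, j, k, l} — 9 in total.

9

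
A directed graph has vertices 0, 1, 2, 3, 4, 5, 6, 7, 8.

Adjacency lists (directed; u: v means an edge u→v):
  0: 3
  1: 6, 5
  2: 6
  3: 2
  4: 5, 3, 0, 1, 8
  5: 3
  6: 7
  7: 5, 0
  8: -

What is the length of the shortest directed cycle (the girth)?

5

For each vertex v, BFS finds the shortest path from v back to v.
The shortest such closed walk is 5 → 3 → 2 → 6 → 7 → 5, length 5.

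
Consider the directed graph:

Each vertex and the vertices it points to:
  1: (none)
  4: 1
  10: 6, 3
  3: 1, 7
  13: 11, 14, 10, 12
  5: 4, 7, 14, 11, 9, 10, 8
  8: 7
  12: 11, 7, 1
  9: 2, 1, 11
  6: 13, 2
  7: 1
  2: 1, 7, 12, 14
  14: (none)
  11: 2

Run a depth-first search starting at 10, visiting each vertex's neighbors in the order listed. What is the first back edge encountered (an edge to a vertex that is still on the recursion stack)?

12→11

DFS from 10 (visiting each vertex's neighbors in the order listed); mark gray on enter, black on exit:
10 gray
  6 gray
    13 gray
      11 gray
        2 gray
          1 gray
          1 black
          7 gray
            7→1: 1 black — skip
          7 black
          12 gray
            12→11: 11 is gray → back edge
First back edge: 12 → 11.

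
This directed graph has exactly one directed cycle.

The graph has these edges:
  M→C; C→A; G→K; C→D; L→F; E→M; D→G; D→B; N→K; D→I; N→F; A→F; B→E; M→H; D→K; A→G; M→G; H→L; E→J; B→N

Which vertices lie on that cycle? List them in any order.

DFS with gray/black marking from M:
M gray
  H gray
    L gray
      F gray
      F black
    L black
  H black
  C gray
    D gray
      K gray
      K black
      I gray
      I black
      G gray
        G→K: K black — skip
      G black
      B gray
        E gray
          J gray
          J black
          E→M: M is gray → back edge
Back edge closes the cycle M → C → D → B → E → M; its vertices are {B, C, D, E, M}.

B, C, D, E, M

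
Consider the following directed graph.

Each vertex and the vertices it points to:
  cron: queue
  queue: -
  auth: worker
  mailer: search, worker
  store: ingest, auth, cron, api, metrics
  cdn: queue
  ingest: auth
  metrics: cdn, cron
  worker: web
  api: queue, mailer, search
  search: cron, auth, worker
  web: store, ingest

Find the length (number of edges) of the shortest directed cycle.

For each vertex v, BFS finds the shortest path from v back to v.
The shortest such closed walk is store → auth → worker → web → store, length 4.

4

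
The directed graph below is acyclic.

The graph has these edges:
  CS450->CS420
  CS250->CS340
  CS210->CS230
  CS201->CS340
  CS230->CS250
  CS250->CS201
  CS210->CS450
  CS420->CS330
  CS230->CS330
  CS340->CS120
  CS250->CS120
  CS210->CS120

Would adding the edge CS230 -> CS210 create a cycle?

Yes

Adding CS230→CS210 creates a cycle iff CS210 can already reach CS230.
Path from CS210: CS210 → CS230.
So CS210 → … → CS230 → CS210 is a cycle.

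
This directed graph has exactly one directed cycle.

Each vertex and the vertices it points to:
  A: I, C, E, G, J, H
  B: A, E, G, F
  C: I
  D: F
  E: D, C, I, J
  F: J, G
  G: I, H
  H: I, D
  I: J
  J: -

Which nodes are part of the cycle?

D, F, G, H

DFS with gray/black marking from F:
F gray
  J gray
  J black
  G gray
    I gray
      I→J: J black — skip
    I black
    H gray
      H→I: I black — skip
      D gray
        D→F: F is gray → back edge
Back edge closes the cycle F → G → H → D → F; its vertices are {D, F, G, H}.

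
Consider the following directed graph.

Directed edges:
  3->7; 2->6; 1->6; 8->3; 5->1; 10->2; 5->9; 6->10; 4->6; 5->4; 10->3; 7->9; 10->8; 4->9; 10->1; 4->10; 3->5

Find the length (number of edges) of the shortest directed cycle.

3

For each vertex v, BFS finds the shortest path from v back to v.
The shortest such closed walk is 10 → 1 → 6 → 10, length 3.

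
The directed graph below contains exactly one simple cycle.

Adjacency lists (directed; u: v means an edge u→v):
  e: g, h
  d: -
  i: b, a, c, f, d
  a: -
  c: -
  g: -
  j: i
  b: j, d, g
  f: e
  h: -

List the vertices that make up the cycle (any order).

b, i, j

DFS with gray/black marking from i:
i gray
  b gray
    j gray
      j→i: i is gray → back edge
Back edge closes the cycle i → b → j → i; its vertices are {b, i, j}.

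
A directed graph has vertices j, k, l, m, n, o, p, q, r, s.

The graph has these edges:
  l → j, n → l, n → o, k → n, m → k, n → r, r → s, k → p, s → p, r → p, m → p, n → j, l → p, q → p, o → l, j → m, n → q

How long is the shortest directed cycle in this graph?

4

For each vertex v, BFS finds the shortest path from v back to v.
The shortest such closed walk is n → j → m → k → n, length 4.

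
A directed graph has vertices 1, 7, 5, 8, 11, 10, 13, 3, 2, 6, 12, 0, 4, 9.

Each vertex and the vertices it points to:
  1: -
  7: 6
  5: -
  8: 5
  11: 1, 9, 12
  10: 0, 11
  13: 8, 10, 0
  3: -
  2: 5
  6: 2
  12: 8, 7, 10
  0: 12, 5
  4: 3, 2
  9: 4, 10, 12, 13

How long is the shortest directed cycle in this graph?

3

For each vertex v, BFS finds the shortest path from v back to v.
The shortest such closed walk is 11 → 9 → 10 → 11, length 3.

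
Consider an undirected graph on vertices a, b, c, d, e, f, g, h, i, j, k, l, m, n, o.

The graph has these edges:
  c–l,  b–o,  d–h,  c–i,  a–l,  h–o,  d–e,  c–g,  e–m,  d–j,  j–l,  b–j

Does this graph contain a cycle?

Yes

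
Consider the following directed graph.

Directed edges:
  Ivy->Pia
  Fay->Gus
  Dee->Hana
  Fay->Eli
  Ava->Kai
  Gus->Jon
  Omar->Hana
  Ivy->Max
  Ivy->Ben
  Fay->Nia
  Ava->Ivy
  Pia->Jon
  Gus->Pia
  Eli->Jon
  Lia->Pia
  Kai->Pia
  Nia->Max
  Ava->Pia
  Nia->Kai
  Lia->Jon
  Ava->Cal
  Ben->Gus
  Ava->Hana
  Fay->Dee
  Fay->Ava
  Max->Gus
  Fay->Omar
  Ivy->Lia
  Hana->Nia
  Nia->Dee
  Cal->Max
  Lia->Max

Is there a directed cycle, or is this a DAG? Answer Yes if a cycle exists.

DFS with white/gray/black marking, starting from Kai:
Kai gray
  Pia gray
    Jon gray
    Jon black
  Pia black
Kai black
Nia gray
  Nia→Kai: Kai black — skip
  Max gray
    Gus gray
      Gus→Jon: Jon black — skip
      Gus→Pia: Pia black — skip
    Gus black
  Max black
  Dee gray
    Hana gray
      Hana→Nia: Nia is gray → back edge
Back edge found, so a cycle exists: Nia → Dee → Hana → Nia.

Yes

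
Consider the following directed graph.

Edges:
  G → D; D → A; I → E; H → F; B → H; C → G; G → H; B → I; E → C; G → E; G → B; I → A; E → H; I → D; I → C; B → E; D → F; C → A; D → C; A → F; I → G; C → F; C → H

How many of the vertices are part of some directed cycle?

6

A vertex is on a directed cycle iff it belongs to a strongly connected component of size ≥ 2 (or has a self-loop).
The vertices on cycles are {B, C, D, E, G, I} — 6 in total.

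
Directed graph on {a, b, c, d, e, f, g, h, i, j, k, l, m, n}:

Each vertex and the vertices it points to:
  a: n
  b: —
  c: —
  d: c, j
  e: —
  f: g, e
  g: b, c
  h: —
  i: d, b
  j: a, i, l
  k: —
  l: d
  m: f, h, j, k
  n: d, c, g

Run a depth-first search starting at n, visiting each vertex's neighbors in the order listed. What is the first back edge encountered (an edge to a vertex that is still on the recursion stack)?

a→n

DFS from n (visiting each vertex's neighbors in the order listed); mark gray on enter, black on exit:
n gray
  d gray
    c gray
    c black
    j gray
      a gray
        a→n: n is gray → back edge
First back edge: a → n.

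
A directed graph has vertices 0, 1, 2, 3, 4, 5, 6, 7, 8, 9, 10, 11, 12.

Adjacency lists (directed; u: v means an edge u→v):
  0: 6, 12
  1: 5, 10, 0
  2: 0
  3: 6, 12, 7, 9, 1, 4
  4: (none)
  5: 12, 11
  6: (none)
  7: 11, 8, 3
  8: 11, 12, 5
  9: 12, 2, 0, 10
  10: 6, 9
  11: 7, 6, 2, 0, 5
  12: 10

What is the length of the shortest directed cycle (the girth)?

For each vertex v, BFS finds the shortest path from v back to v.
The shortest such closed walk is 3 → 7 → 3, length 2.

2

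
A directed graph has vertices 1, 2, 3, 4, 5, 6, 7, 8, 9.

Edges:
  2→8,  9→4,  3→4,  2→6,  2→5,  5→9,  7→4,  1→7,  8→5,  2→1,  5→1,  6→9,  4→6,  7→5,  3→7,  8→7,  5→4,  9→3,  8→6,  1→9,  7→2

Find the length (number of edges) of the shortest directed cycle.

For each vertex v, BFS finds the shortest path from v back to v.
The shortest such closed walk is 2 → 8 → 7 → 2, length 3.

3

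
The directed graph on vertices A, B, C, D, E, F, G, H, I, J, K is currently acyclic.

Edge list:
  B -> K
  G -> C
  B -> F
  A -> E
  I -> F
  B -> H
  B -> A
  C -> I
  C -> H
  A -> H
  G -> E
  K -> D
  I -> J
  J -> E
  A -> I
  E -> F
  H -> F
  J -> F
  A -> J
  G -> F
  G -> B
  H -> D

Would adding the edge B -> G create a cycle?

Yes

Adding B→G creates a cycle iff G can already reach B.
Path from G: G → B.
So G → … → B → G is a cycle.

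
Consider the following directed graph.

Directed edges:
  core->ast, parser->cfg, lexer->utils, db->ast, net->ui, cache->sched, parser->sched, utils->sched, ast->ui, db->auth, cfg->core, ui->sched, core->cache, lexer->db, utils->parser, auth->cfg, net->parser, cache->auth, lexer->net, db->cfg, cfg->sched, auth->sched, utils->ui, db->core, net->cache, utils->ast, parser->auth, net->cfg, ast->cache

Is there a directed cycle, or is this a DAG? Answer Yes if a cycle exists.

Yes

DFS with white/gray/black marking, starting from utils:
utils gray
  sched gray
  sched black
  ui gray
    ui→sched: sched black — skip
  ui black
  parser gray
    cfg gray
      cfg→sched: sched black — skip
      core gray
        cache gray
          auth gray
            auth→sched: sched black — skip
            auth→cfg: cfg is gray → back edge
Back edge found, so a cycle exists: cfg → core → cache → auth → cfg.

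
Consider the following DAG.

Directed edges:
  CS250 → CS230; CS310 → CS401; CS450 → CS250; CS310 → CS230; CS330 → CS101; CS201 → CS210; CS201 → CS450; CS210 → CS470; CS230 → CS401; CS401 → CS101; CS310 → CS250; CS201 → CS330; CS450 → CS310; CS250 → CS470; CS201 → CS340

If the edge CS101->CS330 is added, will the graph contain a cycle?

Adding CS101→CS330 creates a cycle iff CS330 can already reach CS101.
Path from CS330: CS330 → CS101.
So CS330 → … → CS101 → CS330 is a cycle.

Yes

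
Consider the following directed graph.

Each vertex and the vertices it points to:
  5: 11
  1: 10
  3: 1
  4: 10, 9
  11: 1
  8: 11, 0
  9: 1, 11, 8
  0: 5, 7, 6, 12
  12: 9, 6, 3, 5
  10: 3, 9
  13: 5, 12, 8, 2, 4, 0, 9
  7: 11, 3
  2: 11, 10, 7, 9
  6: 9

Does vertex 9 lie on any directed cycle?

9 is on a cycle iff 9 can reach itself via ≥1 edge.
9 → 1 → 10 → 9 — yes.

Yes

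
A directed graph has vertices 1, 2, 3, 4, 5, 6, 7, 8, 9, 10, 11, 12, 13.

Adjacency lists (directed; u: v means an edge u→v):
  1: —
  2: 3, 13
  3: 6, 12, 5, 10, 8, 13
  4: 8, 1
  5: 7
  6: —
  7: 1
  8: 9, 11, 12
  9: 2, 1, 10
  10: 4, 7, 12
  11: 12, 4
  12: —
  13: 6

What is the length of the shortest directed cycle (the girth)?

For each vertex v, BFS finds the shortest path from v back to v.
The shortest such closed walk is 8 → 11 → 4 → 8, length 3.

3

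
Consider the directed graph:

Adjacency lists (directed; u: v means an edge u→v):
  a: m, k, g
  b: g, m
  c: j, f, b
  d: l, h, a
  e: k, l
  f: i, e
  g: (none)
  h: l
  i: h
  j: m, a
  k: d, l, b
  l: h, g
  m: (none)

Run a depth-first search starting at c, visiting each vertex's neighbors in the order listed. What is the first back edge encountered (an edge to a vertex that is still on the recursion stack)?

h->l

DFS from c (visiting each vertex's neighbors in the order listed); mark gray on enter, black on exit:
c gray
  j gray
    m gray
    m black
    a gray
      a→m: m black — skip
      k gray
        d gray
          l gray
            h gray
              h→l: l is gray → back edge
First back edge: h → l.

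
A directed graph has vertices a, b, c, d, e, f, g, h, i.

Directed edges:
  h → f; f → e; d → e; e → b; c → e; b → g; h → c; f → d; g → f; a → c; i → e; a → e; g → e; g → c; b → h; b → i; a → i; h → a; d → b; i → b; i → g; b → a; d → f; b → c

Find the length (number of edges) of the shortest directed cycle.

For each vertex v, BFS finds the shortest path from v back to v.
The shortest such closed walk is d → f → d, length 2.

2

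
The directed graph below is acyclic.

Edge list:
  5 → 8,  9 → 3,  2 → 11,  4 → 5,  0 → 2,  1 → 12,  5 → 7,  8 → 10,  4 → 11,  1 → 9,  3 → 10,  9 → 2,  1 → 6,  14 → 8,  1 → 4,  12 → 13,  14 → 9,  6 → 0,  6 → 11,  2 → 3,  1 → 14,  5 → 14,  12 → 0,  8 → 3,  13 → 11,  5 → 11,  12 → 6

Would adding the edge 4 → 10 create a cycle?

Adding 4→10 creates a cycle iff 10 can already reach 4.
Explore from 10: no path reaches 4. The graph stays acyclic.

No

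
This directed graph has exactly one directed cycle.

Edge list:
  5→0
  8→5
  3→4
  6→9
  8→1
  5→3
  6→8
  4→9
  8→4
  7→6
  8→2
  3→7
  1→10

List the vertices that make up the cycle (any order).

3, 5, 6, 7, 8

DFS with gray/black marking from 8:
8 gray
  2 gray
  2 black
  5 gray
    3 gray
      7 gray
        6 gray
          6→8: 8 is gray → back edge
Back edge closes the cycle 8 → 5 → 3 → 7 → 6 → 8; its vertices are {3, 5, 6, 7, 8}.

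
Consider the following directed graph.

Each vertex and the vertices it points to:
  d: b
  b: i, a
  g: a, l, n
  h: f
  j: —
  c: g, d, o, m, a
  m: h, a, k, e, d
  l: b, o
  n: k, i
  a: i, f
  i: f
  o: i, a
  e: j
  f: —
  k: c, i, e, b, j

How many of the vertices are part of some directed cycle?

5

A vertex is on a directed cycle iff it belongs to a strongly connected component of size ≥ 2 (or has a self-loop).
The vertices on cycles are {c, g, k, m, n} — 5 in total.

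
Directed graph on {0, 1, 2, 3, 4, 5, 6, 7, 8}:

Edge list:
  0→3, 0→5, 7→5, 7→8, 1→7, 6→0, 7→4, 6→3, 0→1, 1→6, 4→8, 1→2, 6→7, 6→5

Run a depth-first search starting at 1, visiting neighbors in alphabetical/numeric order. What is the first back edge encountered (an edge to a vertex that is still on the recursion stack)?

DFS from 1 (visiting neighbors in alphabetical/numeric order); mark gray on enter, black on exit:
1 gray
  2 gray
  2 black
  6 gray
    0 gray
      0→1: 1 is gray → back edge
First back edge: 0 → 1.

0->1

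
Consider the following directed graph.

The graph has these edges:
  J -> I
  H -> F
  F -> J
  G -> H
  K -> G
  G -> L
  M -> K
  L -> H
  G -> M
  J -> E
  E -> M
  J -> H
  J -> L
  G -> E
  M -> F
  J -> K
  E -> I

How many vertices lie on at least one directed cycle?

A vertex is on a directed cycle iff it belongs to a strongly connected component of size ≥ 2 (or has a self-loop).
The vertices on cycles are {E, F, G, H, J, K, L, M} — 8 in total.

8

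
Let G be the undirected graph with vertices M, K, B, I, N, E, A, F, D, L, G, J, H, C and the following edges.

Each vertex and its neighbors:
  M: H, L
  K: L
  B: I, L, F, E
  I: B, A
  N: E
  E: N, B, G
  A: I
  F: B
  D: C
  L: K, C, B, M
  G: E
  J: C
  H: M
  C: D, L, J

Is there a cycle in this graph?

No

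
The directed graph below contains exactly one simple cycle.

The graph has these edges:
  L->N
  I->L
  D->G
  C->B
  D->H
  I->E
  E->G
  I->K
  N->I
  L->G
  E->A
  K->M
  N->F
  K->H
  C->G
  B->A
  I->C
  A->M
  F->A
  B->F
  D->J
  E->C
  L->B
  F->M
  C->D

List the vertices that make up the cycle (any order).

I, L, N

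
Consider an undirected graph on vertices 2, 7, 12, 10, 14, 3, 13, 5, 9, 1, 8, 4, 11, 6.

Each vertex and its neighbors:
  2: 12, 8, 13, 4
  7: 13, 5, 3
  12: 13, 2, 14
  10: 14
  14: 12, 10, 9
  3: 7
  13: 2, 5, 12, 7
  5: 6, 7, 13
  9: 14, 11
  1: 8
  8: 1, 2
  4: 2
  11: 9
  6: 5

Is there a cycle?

Yes

DFS, tracking each vertex's parent; an edge to a visited non-parent vertex closes a cycle.
Start from 3:
visit 3 (parent –)
  visit 7 (parent 3)
    visit 13 (parent 7)
      visit 2 (parent 13)
        visit 12 (parent 2)
          12–13: 13 visited and ≠ parent → cycle
Cycle: 13 – 2 – 12 – 13.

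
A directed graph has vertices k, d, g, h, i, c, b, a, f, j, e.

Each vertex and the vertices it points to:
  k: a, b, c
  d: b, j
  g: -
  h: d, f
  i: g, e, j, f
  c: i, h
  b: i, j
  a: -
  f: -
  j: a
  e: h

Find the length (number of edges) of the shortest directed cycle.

For each vertex v, BFS finds the shortest path from v back to v.
The shortest such closed walk is b → i → e → h → d → b, length 5.

5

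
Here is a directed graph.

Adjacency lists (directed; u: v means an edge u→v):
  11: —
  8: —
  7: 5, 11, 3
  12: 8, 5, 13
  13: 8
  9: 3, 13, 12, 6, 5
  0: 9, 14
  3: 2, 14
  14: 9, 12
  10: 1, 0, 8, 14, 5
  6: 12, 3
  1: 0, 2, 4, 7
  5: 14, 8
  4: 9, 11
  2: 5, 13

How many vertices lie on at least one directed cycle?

7

A vertex is on a directed cycle iff it belongs to a strongly connected component of size ≥ 2 (or has a self-loop).
The vertices on cycles are {2, 3, 5, 6, 9, 12, 14} — 7 in total.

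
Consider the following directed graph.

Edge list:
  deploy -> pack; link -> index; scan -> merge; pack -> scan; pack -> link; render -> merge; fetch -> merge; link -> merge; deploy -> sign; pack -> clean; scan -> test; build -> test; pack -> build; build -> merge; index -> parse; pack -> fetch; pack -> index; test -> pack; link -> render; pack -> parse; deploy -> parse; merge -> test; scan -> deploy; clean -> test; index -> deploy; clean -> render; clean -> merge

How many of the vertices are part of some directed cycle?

11

A vertex is on a directed cycle iff it belongs to a strongly connected component of size ≥ 2 (or has a self-loop).
The vertices on cycles are {link, pack, scan, test, build, clean, fetch, index, merge, deploy, render} — 11 in total.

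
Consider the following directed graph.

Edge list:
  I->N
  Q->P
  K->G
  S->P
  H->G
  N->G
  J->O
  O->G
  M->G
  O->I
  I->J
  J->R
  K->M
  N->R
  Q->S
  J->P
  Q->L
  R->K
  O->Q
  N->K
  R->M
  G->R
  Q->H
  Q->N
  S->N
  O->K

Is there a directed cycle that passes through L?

No

L lies on a cycle iff there is a path from L back to itself.
Exploring from L, it never reaches itself; equivalently, its strongly connected component is a singleton.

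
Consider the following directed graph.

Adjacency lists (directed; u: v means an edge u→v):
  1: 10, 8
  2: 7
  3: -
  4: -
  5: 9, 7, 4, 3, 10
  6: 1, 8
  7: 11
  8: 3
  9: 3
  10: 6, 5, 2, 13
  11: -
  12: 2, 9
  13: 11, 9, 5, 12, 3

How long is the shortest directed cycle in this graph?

2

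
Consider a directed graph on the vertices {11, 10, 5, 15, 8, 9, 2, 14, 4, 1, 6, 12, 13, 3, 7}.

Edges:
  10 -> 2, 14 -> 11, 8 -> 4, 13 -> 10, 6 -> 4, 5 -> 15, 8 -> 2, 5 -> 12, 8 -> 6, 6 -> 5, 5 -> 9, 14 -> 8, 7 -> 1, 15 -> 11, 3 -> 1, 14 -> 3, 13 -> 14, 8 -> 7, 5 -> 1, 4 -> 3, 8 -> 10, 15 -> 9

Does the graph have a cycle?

DFS with white/gray/black marking, starting from 8:
8 gray
  2 gray
  2 black
  10 gray
    10→2: 2 black — skip
  10 black
  6 gray
    5 gray
      9 gray
      9 black
      12 gray
      12 black
      15 gray
        15→9: 9 black — skip
        11 gray
        11 black
      15 black
      1 gray
      1 black
    5 black
    4 gray
      3 gray
        3→1: 1 black — skip
      3 black
    4 black
  6 black
  7 gray
    7→1: 1 black — skip
  7 black
  8→4: 4 black — skip
8 black
14 gray
  14→8: 8 black — skip
  14→3: 3 black — skip
  14→11: 11 black — skip
14 black
13 gray
  13→14: 14 black — skip
  13→10: 10 black — skip
13 black
Every edge goes to a white or black vertex — no back edge, so the graph is acyclic.

No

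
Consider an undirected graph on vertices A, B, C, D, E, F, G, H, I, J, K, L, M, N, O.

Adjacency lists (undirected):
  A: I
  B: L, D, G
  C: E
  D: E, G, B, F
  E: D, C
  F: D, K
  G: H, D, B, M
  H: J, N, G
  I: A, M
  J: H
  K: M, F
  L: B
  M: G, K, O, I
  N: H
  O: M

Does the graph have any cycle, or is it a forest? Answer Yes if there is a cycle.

Yes

DFS, tracking each vertex's parent; an edge to a visited non-parent vertex closes a cycle.
Start from J:
visit J (parent –)
  visit H (parent J)
    H–J: parent, skip
    visit N (parent H)
      N–H: parent, skip
    visit G (parent H)
      G–H: parent, skip
      visit D (parent G)
        visit E (parent D)
          E–D: parent, skip
          visit C (parent E)
            C–E: parent, skip
        D–G: parent, skip
        visit B (parent D)
          visit L (parent B)
            L–B: parent, skip
          B–D: parent, skip
          B–G: G visited and ≠ parent → cycle
Cycle: G – D – B – G.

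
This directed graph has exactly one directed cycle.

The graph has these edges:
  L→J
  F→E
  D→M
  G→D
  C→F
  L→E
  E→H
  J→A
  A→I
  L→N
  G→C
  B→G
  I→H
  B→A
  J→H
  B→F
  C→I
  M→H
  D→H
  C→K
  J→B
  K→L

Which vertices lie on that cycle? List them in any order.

DFS with gray/black marking from L:
L gray
  J gray
    B gray
      A gray
        I gray
          H gray
          H black
        I black
      A black
      G gray
        C gray
          F gray
            E gray
              E→H: H black — skip
            E black
          F black
          K gray
            K→L: L is gray → back edge
Back edge closes the cycle L → J → B → G → C → K → L; its vertices are {B, C, G, J, K, L}.

B, C, G, J, K, L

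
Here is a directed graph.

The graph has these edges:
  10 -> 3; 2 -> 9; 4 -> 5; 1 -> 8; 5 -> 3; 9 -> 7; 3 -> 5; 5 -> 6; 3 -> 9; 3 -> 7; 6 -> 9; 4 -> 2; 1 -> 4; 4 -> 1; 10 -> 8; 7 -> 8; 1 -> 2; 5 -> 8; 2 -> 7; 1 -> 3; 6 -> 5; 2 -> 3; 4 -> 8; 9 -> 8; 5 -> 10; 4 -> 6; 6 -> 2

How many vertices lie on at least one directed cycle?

7

A vertex is on a directed cycle iff it belongs to a strongly connected component of size ≥ 2 (or has a self-loop).
The vertices on cycles are {1, 2, 3, 4, 5, 6, 10} — 7 in total.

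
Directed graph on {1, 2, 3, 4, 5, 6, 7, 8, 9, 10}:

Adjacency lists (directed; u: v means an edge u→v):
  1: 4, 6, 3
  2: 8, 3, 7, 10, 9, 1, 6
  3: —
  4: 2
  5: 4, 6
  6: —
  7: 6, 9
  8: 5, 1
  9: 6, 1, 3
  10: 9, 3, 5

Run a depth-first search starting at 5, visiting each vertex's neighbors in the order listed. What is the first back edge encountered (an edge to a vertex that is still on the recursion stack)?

DFS from 5 (visiting each vertex's neighbors in the order listed); mark gray on enter, black on exit:
5 gray
  4 gray
    2 gray
      8 gray
        8→5: 5 is gray → back edge
First back edge: 8 → 5.

8->5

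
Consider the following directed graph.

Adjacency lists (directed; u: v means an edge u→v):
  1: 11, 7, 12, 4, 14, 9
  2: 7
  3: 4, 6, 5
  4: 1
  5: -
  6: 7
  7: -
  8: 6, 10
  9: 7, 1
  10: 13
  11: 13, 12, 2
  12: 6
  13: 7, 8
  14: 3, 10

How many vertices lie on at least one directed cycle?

8

A vertex is on a directed cycle iff it belongs to a strongly connected component of size ≥ 2 (or has a self-loop).
The vertices on cycles are {1, 3, 4, 8, 9, 10, 13, 14} — 8 in total.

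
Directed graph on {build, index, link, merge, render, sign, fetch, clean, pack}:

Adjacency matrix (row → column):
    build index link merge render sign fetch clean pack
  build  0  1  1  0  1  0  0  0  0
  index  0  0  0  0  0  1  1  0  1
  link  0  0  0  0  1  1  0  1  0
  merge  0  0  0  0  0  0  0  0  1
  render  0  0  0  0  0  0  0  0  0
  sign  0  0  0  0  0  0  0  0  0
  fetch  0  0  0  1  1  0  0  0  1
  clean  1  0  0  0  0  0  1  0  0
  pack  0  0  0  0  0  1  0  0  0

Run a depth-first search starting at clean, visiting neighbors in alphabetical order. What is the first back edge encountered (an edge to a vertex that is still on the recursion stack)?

link->clean

DFS from clean (visiting neighbors in alphabetical order); mark gray on enter, black on exit:
clean gray
  build gray
    index gray
      fetch gray
        merge gray
          pack gray
            sign gray
            sign black
          pack black
        merge black
        fetch→pack: pack black — skip
        render gray
        render black
      fetch black
      index→pack: pack black — skip
      index→sign: sign black — skip
    index black
    link gray
      link→clean: clean is gray → back edge
First back edge: link → clean.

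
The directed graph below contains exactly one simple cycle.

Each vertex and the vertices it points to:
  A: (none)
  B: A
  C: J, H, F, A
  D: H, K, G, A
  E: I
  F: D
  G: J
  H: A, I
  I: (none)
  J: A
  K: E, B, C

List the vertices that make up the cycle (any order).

C, D, F, K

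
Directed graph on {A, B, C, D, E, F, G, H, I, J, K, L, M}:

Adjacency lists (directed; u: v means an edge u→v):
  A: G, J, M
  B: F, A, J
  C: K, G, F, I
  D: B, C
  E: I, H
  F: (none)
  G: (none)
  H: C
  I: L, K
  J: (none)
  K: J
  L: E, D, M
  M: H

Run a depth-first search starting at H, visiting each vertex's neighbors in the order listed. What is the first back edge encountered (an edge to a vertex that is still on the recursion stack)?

DFS from H (visiting each vertex's neighbors in the order listed); mark gray on enter, black on exit:
H gray
  C gray
    K gray
      J gray
      J black
    K black
    G gray
    G black
    F gray
    F black
    I gray
      L gray
        E gray
          E→I: I is gray → back edge
First back edge: E → I.

E->I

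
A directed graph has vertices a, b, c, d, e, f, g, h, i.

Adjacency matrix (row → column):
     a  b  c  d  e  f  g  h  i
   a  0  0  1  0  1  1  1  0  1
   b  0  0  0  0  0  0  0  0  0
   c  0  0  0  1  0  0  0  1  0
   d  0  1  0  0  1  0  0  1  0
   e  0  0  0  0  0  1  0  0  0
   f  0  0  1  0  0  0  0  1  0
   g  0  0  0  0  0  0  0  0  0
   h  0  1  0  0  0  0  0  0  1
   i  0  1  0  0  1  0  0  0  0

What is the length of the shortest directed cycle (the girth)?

4

For each vertex v, BFS finds the shortest path from v back to v.
The shortest such closed walk is f → h → i → e → f, length 4.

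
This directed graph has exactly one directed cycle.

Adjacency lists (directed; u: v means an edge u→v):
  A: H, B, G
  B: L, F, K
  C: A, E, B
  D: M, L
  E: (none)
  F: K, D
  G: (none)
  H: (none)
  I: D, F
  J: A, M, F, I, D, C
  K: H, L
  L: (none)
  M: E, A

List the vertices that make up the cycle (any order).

DFS with gray/black marking from M:
M gray
  E gray
  E black
  A gray
    H gray
    H black
    B gray
      L gray
      L black
      F gray
        K gray
          K→H: H black — skip
          K→L: L black — skip
        K black
        D gray
          D→M: M is gray → back edge
Back edge closes the cycle M → A → B → F → D → M; its vertices are {A, B, D, F, M}.

A, B, D, F, M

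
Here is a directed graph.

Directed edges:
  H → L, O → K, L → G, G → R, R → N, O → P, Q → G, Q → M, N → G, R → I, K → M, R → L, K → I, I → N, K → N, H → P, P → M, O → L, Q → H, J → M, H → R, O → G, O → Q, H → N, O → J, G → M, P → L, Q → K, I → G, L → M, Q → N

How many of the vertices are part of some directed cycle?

5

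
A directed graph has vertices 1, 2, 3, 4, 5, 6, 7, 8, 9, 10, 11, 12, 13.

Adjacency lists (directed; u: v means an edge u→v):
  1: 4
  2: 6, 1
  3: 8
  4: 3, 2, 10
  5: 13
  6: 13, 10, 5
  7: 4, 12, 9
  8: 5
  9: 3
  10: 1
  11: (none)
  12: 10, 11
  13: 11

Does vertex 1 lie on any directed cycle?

Yes

1 is on a cycle iff 1 can reach itself via ≥1 edge.
1 → 4 → 2 → 1 — yes.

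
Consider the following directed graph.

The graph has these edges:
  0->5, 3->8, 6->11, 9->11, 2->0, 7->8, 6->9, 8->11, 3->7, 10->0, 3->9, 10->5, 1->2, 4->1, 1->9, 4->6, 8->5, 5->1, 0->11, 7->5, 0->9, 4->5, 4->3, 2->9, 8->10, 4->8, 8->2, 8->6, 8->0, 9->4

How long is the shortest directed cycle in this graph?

3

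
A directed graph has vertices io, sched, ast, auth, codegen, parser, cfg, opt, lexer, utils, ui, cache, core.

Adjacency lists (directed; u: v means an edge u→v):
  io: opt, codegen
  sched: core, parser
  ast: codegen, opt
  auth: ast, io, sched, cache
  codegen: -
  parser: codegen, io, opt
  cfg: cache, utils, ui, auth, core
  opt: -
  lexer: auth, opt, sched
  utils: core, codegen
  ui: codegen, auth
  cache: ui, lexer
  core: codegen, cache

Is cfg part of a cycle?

No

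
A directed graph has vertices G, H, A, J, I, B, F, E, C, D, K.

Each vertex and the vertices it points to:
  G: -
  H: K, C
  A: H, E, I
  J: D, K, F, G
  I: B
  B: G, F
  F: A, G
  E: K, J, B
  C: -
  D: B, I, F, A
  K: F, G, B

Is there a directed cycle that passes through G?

No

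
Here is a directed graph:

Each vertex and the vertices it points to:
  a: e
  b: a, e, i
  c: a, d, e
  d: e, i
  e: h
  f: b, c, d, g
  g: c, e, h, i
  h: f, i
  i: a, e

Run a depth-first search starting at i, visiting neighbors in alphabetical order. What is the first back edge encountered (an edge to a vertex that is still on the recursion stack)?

DFS from i (visiting neighbors in alphabetical order); mark gray on enter, black on exit:
i gray
  a gray
    e gray
      h gray
        f gray
          b gray
            b→a: a is gray → back edge
First back edge: b → a.

b→a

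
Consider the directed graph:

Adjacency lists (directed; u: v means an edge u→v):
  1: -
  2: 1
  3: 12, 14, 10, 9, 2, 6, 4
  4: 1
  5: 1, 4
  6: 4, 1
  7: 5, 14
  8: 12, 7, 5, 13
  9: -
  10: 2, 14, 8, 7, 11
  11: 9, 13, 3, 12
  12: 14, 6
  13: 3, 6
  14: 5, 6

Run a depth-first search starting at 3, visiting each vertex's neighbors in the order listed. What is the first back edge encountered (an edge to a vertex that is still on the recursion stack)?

DFS from 3 (visiting each vertex's neighbors in the order listed); mark gray on enter, black on exit:
3 gray
  12 gray
    14 gray
      5 gray
        1 gray
        1 black
        4 gray
          4→1: 1 black — skip
        4 black
      5 black
      6 gray
        6→4: 4 black — skip
        6→1: 1 black — skip
      6 black
    14 black
    12→6: 6 black — skip
  12 black
  3→14: 14 black — skip
  10 gray
    2 gray
      2→1: 1 black — skip
    2 black
    10→14: 14 black — skip
    8 gray
      8→12: 12 black — skip
      7 gray
        7→5: 5 black — skip
        7→14: 14 black — skip
      7 black
      8→5: 5 black — skip
      13 gray
        13→3: 3 is gray → back edge
First back edge: 13 → 3.

13->3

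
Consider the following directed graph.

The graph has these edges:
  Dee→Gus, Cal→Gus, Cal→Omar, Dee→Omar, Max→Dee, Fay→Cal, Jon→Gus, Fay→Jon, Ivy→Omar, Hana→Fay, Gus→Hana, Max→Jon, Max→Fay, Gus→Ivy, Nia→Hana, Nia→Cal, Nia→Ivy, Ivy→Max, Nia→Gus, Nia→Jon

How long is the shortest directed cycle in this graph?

For each vertex v, BFS finds the shortest path from v back to v.
The shortest such closed walk is Ivy → Max → Dee → Gus → Ivy, length 4.

4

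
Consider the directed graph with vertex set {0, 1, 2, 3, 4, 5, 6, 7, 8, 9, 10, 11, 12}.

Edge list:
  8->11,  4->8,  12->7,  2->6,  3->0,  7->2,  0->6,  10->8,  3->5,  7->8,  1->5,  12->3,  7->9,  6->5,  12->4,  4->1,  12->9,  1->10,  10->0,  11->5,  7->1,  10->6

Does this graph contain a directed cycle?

DFS with white/gray/black marking, starting from 8:
8 gray
  11 gray
    5 gray
    5 black
  11 black
8 black
0 gray
  6 gray
    6→5: 5 black — skip
  6 black
0 black
1 gray
  10 gray
    10→8: 8 black — skip
    10→6: 6 black — skip
    10→0: 0 black — skip
  10 black
  1→5: 5 black — skip
1 black
2 gray
  2→6: 6 black — skip
2 black
3 gray
  3→0: 0 black — skip
  3→5: 5 black — skip
3 black
4 gray
  4→8: 8 black — skip
  4→1: 1 black — skip
4 black
7 gray
  7→1: 1 black — skip
  9 gray
  9 black
  7→2: 2 black — skip
  7→8: 8 black — skip
7 black
12 gray
  12→7: 7 black — skip
  12→9: 9 black — skip
  12→4: 4 black — skip
  12→3: 3 black — skip
12 black
Every edge goes to a white or black vertex — no back edge, so the graph is acyclic.

No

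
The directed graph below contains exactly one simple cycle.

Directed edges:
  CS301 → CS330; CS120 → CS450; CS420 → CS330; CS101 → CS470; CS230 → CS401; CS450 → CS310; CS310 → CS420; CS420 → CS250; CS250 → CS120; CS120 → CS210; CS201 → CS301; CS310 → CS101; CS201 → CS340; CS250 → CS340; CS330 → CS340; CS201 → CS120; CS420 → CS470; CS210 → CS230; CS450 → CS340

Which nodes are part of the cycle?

DFS with gray/black marking from CS120:
CS120 gray
  CS210 gray
    CS230 gray
      CS401 gray
      CS401 black
    CS230 black
  CS210 black
  CS450 gray
    CS310 gray
      CS420 gray
        CS250 gray
          CS250→CS120: CS120 is gray → back edge
Back edge closes the cycle CS120 → CS450 → CS310 → CS420 → CS250 → CS120; its vertices are {CS120, CS250, CS310, CS420, CS450}.

CS120, CS250, CS310, CS420, CS450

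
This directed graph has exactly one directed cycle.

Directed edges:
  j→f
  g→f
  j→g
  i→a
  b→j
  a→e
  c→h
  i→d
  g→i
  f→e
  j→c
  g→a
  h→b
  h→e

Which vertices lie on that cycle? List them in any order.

DFS with gray/black marking from j:
j gray
  c gray
    h gray
      b gray
        b→j: j is gray → back edge
Back edge closes the cycle j → c → h → b → j; its vertices are {b, c, h, j}.

b, c, h, j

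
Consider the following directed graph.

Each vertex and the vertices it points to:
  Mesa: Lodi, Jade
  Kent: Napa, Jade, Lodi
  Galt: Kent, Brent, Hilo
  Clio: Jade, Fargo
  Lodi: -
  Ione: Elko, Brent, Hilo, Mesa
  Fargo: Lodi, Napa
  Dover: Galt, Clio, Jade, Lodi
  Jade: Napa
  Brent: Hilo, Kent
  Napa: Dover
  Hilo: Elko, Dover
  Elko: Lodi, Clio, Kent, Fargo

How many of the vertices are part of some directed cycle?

10

A vertex is on a directed cycle iff it belongs to a strongly connected component of size ≥ 2 (or has a self-loop).
The vertices on cycles are {Clio, Elko, Galt, Hilo, Jade, Kent, Napa, Brent, Dover, Fargo} — 10 in total.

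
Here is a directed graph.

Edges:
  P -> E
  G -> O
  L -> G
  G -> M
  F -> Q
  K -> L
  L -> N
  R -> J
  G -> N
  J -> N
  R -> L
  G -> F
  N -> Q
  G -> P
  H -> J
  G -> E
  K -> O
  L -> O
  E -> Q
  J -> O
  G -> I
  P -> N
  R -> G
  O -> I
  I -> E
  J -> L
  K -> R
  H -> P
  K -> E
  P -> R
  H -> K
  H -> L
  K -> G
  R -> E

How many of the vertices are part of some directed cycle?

5

A vertex is on a directed cycle iff it belongs to a strongly connected component of size ≥ 2 (or has a self-loop).
The vertices on cycles are {G, J, L, P, R} — 5 in total.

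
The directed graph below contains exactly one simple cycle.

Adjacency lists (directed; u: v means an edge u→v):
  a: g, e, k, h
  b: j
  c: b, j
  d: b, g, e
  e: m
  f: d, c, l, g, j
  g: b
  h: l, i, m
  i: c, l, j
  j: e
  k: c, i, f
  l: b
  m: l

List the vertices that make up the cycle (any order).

DFS with gray/black marking from m:
m gray
  l gray
    b gray
      j gray
        e gray
          e→m: m is gray → back edge
Back edge closes the cycle m → l → b → j → e → m; its vertices are {b, e, j, l, m}.

b, e, j, l, m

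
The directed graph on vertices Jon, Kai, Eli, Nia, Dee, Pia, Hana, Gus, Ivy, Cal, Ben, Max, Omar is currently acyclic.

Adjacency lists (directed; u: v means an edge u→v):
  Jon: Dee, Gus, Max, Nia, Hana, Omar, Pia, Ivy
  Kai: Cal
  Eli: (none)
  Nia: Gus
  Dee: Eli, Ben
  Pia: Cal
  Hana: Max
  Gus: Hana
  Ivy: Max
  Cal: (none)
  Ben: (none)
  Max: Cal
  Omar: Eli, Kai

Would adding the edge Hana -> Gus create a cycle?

Adding Hana→Gus creates a cycle iff Gus can already reach Hana.
Path from Gus: Gus → Hana.
So Gus → … → Hana → Gus is a cycle.

Yes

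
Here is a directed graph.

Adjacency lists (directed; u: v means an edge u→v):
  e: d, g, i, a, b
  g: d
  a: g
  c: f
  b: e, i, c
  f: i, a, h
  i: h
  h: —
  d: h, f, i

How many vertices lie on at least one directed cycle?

A vertex is on a directed cycle iff it belongs to a strongly connected component of size ≥ 2 (or has a self-loop).
The vertices on cycles are {a, b, d, e, f, g} — 6 in total.

6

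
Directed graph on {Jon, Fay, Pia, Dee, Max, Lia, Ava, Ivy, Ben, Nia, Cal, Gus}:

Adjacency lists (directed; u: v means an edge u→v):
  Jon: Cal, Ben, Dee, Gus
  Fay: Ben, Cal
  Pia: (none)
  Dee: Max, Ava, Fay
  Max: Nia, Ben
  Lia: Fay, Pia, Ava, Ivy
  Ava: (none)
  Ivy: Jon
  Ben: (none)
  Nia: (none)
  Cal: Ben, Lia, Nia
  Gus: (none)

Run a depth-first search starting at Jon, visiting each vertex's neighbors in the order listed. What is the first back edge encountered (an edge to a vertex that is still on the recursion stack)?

Fay→Cal

DFS from Jon (visiting each vertex's neighbors in the order listed); mark gray on enter, black on exit:
Jon gray
  Cal gray
    Ben gray
    Ben black
    Lia gray
      Fay gray
        Fay→Ben: Ben black — skip
        Fay→Cal: Cal is gray → back edge
First back edge: Fay → Cal.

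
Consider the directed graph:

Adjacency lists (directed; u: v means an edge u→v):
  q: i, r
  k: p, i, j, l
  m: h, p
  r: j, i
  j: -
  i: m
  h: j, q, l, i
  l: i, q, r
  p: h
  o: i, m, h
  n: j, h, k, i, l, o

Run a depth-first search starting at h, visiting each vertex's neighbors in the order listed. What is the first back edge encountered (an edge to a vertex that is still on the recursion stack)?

DFS from h (visiting each vertex's neighbors in the order listed); mark gray on enter, black on exit:
h gray
  j gray
  j black
  q gray
    i gray
      m gray
        m→h: h is gray → back edge
First back edge: m → h.

m→h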